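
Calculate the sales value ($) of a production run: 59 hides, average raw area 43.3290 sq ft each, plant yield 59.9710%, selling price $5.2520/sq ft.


Raw_total = N * avg_area = 59 * 43.3290 = 2556.4110 sq ft
Finished = Raw_total * yield / 100 = 2556.4110 * 59.9710 / 100 = 1533.1052 sq ft
Value = Finished * price = 1533.1052 * 5.2520 = 8051.8687 $


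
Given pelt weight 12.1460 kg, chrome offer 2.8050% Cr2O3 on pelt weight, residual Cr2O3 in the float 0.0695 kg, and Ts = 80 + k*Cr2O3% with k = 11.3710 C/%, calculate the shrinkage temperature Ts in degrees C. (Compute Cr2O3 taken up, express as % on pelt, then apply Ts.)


Offered = pelt * offer_pct / 100 = 12.1460 * 2.8050 / 100 = 0.3407 kg
Uptake = offered - residual = 0.3407 - 0.0695 = 0.2712 kg
Cr2O3% on pelt = uptake / pelt * 100 = 0.2712 / 12.1460 * 100 = 2.2328 %
Ts = 80 + k * Cr2O3% = 80 + 11.3710 * 2.2328 = 105.3891 C


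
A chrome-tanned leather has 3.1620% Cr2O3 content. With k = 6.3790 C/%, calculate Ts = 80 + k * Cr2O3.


Formula: Ts = 80 + k * Cr2O3
Substituting: Ts = 80 + 6.3790 * 3.1620
Result: 100.1704 C


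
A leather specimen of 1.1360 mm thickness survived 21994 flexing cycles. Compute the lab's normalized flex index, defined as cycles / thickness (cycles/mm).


Formula: Index = cycles / thickness
Substituting: Index = 21994 / 1.1360
Result: 19360.9155 cycles/mm


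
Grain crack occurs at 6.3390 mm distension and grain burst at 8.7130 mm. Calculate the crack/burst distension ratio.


Formula: Ratio = crack / burst
Substituting: Ratio = 6.3390 / 8.7130
Result: 0.7275


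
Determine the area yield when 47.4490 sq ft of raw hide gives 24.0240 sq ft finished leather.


Formula: Yield = finished / raw * 100
Substituting: Yield = 24.0240 / 47.4490 * 100
Result: 50.6312 %


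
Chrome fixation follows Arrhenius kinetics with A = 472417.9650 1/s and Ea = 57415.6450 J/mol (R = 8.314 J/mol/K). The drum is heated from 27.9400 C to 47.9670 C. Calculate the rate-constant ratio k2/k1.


T1 = 27.9400 + 273.15 = 301.0900 K; T2 = 47.9670 + 273.15 = 321.1170 K
k1 = A * exp(-Ea/(R*T1)) = 472417.9650 * exp(-57415.6450/(8.314*301.0900)) = 5.1666e-05 1/s
k2 = A * exp(-Ea/(R*T2)) = 472417.9650 * exp(-57415.6450/(8.314*321.1170)) = 2.1600e-04 1/s
k2/k1 = 2.1600e-04 / 5.1666e-05 = 4.1806


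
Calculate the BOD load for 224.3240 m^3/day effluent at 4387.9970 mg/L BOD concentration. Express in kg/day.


Formula: BOD_load = volume * conc / 1000
Substituting: BOD_load = 224.3240 * 4387.9970 / 1000
Result: 984.3330 kg/day


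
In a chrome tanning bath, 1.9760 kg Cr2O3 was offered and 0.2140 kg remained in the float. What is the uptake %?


Formula: Uptake = (offered - residual) / offered * 100
Substituting: Uptake = (1.9760 - 0.2140) / 1.9760 * 100
Result: 89.1700 %


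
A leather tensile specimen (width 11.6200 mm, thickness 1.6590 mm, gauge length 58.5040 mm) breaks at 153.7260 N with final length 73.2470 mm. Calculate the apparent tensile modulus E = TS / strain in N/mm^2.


TS = F / (w * t) = 153.7260 / (11.6200 * 1.6590) = 7.9743 N/mm^2
strain = (Lf - L0) / L0 = (73.2470 - 58.5040) / 58.5040 = 0.2520
E = TS / strain = 7.9743 / 0.2520 = 31.6442 N/mm^2


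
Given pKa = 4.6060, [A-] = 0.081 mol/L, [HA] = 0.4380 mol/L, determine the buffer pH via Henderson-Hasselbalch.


ratio = [A-] / [HA] = 0.081 / 0.4380 = 0.1849
log10(ratio) = -0.7330
pH = pKa + log10(ratio) = 4.6060 - 0.7330 = 3.8730


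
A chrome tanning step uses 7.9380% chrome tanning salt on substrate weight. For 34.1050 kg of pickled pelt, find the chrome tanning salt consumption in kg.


Formula: Chrome = substrate * pct / 100
Substituting: Chrome = 34.1050 * 7.9380 / 100
Result: 2.7073 kg


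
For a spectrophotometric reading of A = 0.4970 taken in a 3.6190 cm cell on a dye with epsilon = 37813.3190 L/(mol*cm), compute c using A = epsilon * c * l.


Formula: c = A / (epsilon * l)
Substituting: c = 0.4970 / (37813.3190 * 3.6190)
Result: 3.6318e-06 mol/L


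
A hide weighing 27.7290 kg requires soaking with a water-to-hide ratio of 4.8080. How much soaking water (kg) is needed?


Formula: Water = hide_weight * ratio
Substituting: Water = 27.7290 * 4.8080
Result: 133.3210 kg


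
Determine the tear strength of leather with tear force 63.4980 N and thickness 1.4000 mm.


Formula: Tear strength = force / thickness
Substituting: Tear strength = 63.4980 / 1.4000
Result: 45.3557 N/mm


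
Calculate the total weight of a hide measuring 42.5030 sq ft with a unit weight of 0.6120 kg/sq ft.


Formula: Weight = area * weight_per_sqft
Substituting: Weight = 42.5030 * 0.6120
Result: 26.0118 kg


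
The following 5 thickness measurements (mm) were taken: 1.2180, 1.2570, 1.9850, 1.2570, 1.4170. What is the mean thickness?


Formula: Average = sum / n
Substituting: Average = 7.1340 / 5
Result: 1.4268 mm


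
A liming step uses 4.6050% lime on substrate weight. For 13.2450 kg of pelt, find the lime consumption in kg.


Formula: Lime = substrate * pct / 100
Substituting: Lime = 13.2450 * 4.6050 / 100
Result: 0.6099 kg


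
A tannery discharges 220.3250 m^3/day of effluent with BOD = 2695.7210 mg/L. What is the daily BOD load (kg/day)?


Formula: BOD_load = volume * conc / 1000
Substituting: BOD_load = 220.3250 * 2695.7210 / 1000
Result: 593.9347 kg/day


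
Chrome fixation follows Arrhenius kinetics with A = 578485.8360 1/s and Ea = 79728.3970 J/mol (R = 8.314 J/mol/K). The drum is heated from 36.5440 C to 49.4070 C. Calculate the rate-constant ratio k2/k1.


T1 = 36.5440 + 273.15 = 309.6940 K; T2 = 49.4070 + 273.15 = 322.5570 K
k1 = A * exp(-Ea/(R*T1)) = 578485.8360 * exp(-79728.3970/(8.314*309.6940)) = 2.0625e-08 1/s
k2 = A * exp(-Ea/(R*T2)) = 578485.8360 * exp(-79728.3970/(8.314*322.5570)) = 7.0904e-08 1/s
k2/k1 = 7.0904e-08 / 2.0625e-08 = 3.4378


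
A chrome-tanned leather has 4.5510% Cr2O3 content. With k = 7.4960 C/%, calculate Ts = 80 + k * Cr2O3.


Formula: Ts = 80 + k * Cr2O3
Substituting: Ts = 80 + 7.4960 * 4.5510
Result: 114.1143 C


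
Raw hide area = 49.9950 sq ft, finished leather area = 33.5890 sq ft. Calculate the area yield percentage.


Formula: Yield = finished / raw * 100
Substituting: Yield = 33.5890 / 49.9950 * 100
Result: 67.1847 %


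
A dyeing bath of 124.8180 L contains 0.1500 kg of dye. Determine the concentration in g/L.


Formula: Conc = dye_mass(kg) / volume(L) * 1000
Substituting: Conc = 0.1500 / 124.8180 * 1000
Result: 1.2017 g/L


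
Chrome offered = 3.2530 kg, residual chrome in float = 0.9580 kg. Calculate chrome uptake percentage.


Formula: Uptake = (offered - residual) / offered * 100
Substituting: Uptake = (3.2530 - 0.9580) / 3.2530 * 100
Result: 70.5503 %


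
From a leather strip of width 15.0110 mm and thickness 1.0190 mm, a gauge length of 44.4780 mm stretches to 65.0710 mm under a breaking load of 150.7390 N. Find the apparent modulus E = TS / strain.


TS = F / (w * t) = 150.7390 / (15.0110 * 1.0190) = 9.8547 N/mm^2
strain = (Lf - L0) / L0 = (65.0710 - 44.4780) / 44.4780 = 0.4630
E = TS / strain = 9.8547 / 0.4630 = 21.2847 N/mm^2


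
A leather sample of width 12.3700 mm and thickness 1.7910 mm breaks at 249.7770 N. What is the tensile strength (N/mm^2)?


Formula: TS = force / (width * thickness)
Substituting: TS = 249.7770 / (12.3700 * 1.7910)
Result: 11.2742 N/mm^2


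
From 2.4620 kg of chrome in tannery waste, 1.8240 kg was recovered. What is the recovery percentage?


Formula: Recovery = recovered / input * 100
Substituting: Recovery = 1.8240 / 2.4620 * 100
Result: 74.0861 %


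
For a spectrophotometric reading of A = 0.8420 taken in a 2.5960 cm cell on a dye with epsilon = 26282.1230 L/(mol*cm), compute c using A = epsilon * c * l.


Formula: c = A / (epsilon * l)
Substituting: c = 0.8420 / (26282.1230 * 2.5960)
Result: 1.2341e-05 mol/L


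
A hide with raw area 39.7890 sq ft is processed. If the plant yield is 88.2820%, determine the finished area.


Formula: finished = raw * yield / 100
Substituting: finished = 39.7890 * 88.2820 / 100
Result: 35.1265 sq ft


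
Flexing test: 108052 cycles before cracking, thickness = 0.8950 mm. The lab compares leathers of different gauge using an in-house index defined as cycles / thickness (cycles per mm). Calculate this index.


Formula: Index = cycles / thickness
Substituting: Index = 108052 / 0.8950
Result: 120728.4916 cycles/mm


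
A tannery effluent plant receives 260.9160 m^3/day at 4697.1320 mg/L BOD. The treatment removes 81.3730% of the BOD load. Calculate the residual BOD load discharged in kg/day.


Load_in = volume * conc / 1000 = 260.9160 * 4697.1320 / 1000 = 1225.5569 kg/day
Removed = Load_in * eff / 100 = 1225.5569 * 81.3730 / 100 = 997.2724 kg/day
Load_out = Load_in - Removed = 1225.5569 - 997.2724 = 228.2845 kg/day


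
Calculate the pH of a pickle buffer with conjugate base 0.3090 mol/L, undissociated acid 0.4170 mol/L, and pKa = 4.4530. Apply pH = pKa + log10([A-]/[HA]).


ratio = [A-] / [HA] = 0.3090 / 0.4170 = 0.7410
log10(ratio) = -0.1302
pH = pKa + log10(ratio) = 4.4530 - 0.1302 = 4.3228


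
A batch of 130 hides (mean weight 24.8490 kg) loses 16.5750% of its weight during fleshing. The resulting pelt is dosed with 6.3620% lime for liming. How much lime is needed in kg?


Total_raw = N * avg_wt = 130 * 24.8490 = 3230.3700 kg
Substrate = Total_raw * (1 - loss/100) = 3230.3700 * (1 - 16.5750/100) = 2694.9362 kg
Lime = Substrate * pct / 100 = 2694.9362 * 6.3620 / 100 = 171.4518 kg


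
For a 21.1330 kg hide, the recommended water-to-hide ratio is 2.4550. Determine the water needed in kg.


Formula: Water = hide_weight * ratio
Substituting: Water = 21.1330 * 2.4550
Result: 51.8815 kg


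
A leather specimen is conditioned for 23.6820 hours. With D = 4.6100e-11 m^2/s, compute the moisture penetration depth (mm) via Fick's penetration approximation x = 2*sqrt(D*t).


t = 23.6820 hr * 3600 = 85255.2000 s
D * t = 4.6100e-11 * 85255.2000 = 3.9303e-06
x = 2 * sqrt(D*t) = 2 * sqrt(3.9303e-06) = 0.00396498 m = 3.9650 mm


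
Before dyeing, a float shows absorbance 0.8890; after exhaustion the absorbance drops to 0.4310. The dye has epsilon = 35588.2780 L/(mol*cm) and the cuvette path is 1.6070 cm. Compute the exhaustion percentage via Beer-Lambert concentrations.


c_initial = A_i / (epsilon * l) = 0.8890 / (35588.2780 * 1.6070) = 1.5545e-05 mol/L
c_final = A_f / (epsilon * l) = 0.4310 / (35588.2780 * 1.6070) = 7.5362e-06 mol/L
Exhaustion = (c_initial - c_final) / c_initial * 100 = (1.5545e-05 - 7.5362e-06) / 1.5545e-05 * 100 = 51.5186 %


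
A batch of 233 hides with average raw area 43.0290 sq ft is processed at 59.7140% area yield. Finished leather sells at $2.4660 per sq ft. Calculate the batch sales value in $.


Raw_total = N * avg_area = 233 * 43.0290 = 10025.7570 sq ft
Finished = Raw_total * yield / 100 = 10025.7570 * 59.7140 / 100 = 5986.7805 sq ft
Value = Finished * price = 5986.7805 * 2.4660 = 14763.4008 $


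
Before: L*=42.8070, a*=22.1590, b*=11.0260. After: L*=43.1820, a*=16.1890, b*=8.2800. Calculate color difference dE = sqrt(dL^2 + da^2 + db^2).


dL = 0.3750, da = -5.9700, db = -2.7460
dE = sqrt(0.3750^2 + (-5.9700)^2 + (-2.7460)^2) = 6.5819


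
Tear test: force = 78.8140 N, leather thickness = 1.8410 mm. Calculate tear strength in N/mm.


Formula: Tear strength = force / thickness
Substituting: Tear strength = 78.8140 / 1.8410
Result: 42.8104 N/mm


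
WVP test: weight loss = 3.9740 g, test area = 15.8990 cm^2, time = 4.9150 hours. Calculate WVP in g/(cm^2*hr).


Formula: WVP = loss / (area * time)
Substituting: WVP = 3.9740 / (15.8990 * 4.9150)
Result: 0.0508551 g/(cm^2*hr)


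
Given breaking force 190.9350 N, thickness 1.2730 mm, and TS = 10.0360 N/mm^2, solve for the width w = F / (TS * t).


Formula: w = F / (TS * t)
Substituting: w = 190.9350 / (10.0360 * 1.2730)
Result: 14.9450 mm


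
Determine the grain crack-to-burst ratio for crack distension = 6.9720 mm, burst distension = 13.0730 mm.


Formula: Ratio = crack / burst
Substituting: Ratio = 6.9720 / 13.0730
Result: 0.5333


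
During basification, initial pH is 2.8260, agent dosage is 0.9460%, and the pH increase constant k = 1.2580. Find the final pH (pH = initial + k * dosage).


Formula: pH_final = pH_initial + k * base_pct
Substituting: pH_final = 2.8260 + 1.2580 * 0.9460
Result: 4.0161


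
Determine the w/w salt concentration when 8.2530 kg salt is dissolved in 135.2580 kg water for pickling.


Formula: Conc = salt / (water + salt) * 100
Substituting: Conc = 8.2530 / (135.2580 + 8.2530) * 100
Result: 5.7508 %


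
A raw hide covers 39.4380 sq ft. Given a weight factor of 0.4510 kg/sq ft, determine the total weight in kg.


Formula: Weight = area * weight_per_sqft
Substituting: Weight = 39.4380 * 0.4510
Result: 17.7865 kg


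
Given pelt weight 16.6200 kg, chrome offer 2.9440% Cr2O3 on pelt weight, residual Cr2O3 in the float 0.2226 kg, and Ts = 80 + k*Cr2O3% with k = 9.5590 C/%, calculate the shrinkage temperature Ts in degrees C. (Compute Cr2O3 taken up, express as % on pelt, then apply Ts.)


Offered = pelt * offer_pct / 100 = 16.6200 * 2.9440 / 100 = 0.4893 kg
Uptake = offered - residual = 0.4893 - 0.2226 = 0.2667 kg
Cr2O3% on pelt = uptake / pelt * 100 = 0.2667 / 16.6200 * 100 = 1.6046 %
Ts = 80 + k * Cr2O3% = 80 + 9.5590 * 1.6046 = 95.3388 C


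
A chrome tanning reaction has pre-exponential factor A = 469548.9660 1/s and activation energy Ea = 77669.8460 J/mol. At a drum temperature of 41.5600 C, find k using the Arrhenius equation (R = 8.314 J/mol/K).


T_K = T_C + 273.15 = 41.5600 + 273.15 = 314.7100 K
exponent = -Ea / (R * T_K) = -77669.8460 / (8.314 * 314.7100) = -29.6846
k = A * exp(exponent) = 469548.9660 * exp(-29.6846) = 6.0229e-08 1/s


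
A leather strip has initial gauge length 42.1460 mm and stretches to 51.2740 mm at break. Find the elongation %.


Formula: Elongation = (Lf - L0) / L0 * 100
Substituting: Elongation = (51.2740 - 42.1460) / 42.1460 * 100
Result: 21.6580 %


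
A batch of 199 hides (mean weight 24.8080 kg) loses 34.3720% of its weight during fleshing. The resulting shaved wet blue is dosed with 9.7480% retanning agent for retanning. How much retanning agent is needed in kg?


Total_raw = N * avg_wt = 199 * 24.8080 = 4936.7920 kg
Substrate = Total_raw * (1 - loss/100) = 4936.7920 * (1 - 34.3720/100) = 3239.9179 kg
Retan = Substrate * pct / 100 = 3239.9179 * 9.7480 / 100 = 315.8272 kg


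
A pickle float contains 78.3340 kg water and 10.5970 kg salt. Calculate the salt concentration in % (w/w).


Formula: Conc = salt / (water + salt) * 100
Substituting: Conc = 10.5970 / (78.3340 + 10.5970) * 100
Result: 11.9160 %


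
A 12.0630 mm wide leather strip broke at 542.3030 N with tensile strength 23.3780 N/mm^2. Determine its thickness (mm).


Formula: t = F / (TS * w)
Substituting: t = 542.3030 / (23.3780 * 12.0630)
Result: 1.9230 mm


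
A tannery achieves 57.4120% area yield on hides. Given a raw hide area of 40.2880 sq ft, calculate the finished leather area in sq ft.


Formula: finished = raw * yield / 100
Substituting: finished = 40.2880 * 57.4120 / 100
Result: 23.1301 sq ft


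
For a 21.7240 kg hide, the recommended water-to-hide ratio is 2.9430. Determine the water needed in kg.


Formula: Water = hide_weight * ratio
Substituting: Water = 21.7240 * 2.9430
Result: 63.9337 kg


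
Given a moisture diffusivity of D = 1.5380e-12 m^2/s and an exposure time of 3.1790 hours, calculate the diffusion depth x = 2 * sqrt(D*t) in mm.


t = 3.1790 hr * 3600 = 11444.4000 s
D * t = 1.5380e-12 * 11444.4000 = 1.7601e-08
x = 2 * sqrt(D*t) = 2 * sqrt(1.7601e-08) = 2.6534e-04 m = 0.2653 mm


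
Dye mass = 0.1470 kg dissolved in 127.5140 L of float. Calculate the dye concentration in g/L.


Formula: Conc = dye_mass(kg) / volume(L) * 1000
Substituting: Conc = 0.1470 / 127.5140 * 1000
Result: 1.1528 g/L


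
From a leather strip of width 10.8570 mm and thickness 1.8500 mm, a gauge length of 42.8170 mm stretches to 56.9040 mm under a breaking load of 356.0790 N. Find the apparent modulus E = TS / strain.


TS = F / (w * t) = 356.0790 / (10.8570 * 1.8500) = 17.7282 N/mm^2
strain = (Lf - L0) / L0 = (56.9040 - 42.8170) / 42.8170 = 0.3290
E = TS / strain = 17.7282 / 0.3290 = 53.8843 N/mm^2


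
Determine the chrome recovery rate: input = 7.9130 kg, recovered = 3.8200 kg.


Formula: Recovery = recovered / input * 100
Substituting: Recovery = 3.8200 / 7.9130 * 100
Result: 48.2750 %


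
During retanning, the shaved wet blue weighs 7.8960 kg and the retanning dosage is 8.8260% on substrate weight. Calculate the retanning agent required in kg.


Formula: Retan = substrate * pct / 100
Substituting: Retan = 7.8960 * 8.8260 / 100
Result: 0.6969 kg


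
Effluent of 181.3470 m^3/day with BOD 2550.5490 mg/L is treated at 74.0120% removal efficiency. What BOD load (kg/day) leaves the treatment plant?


Load_in = volume * conc / 1000 = 181.3470 * 2550.5490 / 1000 = 462.5344 kg/day
Removed = Load_in * eff / 100 = 462.5344 * 74.0120 / 100 = 342.3310 kg/day
Load_out = Load_in - Removed = 462.5344 - 342.3310 = 120.2034 kg/day


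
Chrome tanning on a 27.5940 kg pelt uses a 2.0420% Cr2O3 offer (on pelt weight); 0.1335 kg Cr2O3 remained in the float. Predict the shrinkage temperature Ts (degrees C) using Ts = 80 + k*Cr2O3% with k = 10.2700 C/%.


Offered = pelt * offer_pct / 100 = 27.5940 * 2.0420 / 100 = 0.5635 kg
Uptake = offered - residual = 0.5635 - 0.1335 = 0.4300 kg
Cr2O3% on pelt = uptake / pelt * 100 = 0.4300 / 27.5940 * 100 = 1.5582 %
Ts = 80 + k * Cr2O3% = 80 + 10.2700 * 1.5582 = 96.0027 C


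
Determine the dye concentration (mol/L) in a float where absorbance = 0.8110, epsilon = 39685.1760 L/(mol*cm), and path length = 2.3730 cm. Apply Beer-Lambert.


Formula: c = A / (epsilon * l)
Substituting: c = 0.8110 / (39685.1760 * 2.3730)
Result: 8.6118e-06 mol/L


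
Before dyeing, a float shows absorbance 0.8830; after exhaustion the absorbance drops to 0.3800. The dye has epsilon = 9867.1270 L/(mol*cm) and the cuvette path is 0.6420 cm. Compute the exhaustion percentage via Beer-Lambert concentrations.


c_initial = A_i / (epsilon * l) = 0.8830 / (9867.1270 * 0.6420) = 1.3939e-04 mol/L
c_final = A_f / (epsilon * l) = 0.3800 / (9867.1270 * 0.6420) = 5.9987e-05 mol/L
Exhaustion = (c_initial - c_final) / c_initial * 100 = (1.3939e-04 - 5.9987e-05) / 1.3939e-04 * 100 = 56.9649 %


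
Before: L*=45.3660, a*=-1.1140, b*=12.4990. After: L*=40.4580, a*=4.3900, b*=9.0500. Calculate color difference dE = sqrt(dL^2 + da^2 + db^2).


dL = -4.9080, da = 5.5040, db = -3.4490
dE = sqrt((-4.9080)^2 + 5.5040^2 + (-3.4490)^2) = 8.1411


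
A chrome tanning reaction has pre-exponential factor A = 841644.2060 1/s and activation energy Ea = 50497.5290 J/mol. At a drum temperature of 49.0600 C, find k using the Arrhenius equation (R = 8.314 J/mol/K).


T_K = T_C + 273.15 = 49.0600 + 273.15 = 322.2100 K
exponent = -Ea / (R * T_K) = -50497.5290 / (8.314 * 322.2100) = -18.8504
k = A * exp(exponent) = 841644.2060 * exp(-18.8504) = 0.00547639 1/s


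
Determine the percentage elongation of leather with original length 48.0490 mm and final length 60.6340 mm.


Formula: Elongation = (Lf - L0) / L0 * 100
Substituting: Elongation = (60.6340 - 48.0490) / 48.0490 * 100
Result: 26.1920 %


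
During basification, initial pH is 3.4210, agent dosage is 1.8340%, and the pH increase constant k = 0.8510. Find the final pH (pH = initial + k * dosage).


Formula: pH_final = pH_initial + k * base_pct
Substituting: pH_final = 3.4210 + 0.8510 * 1.8340
Result: 4.9817


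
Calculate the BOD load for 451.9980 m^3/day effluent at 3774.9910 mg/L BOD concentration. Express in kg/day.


Formula: BOD_load = volume * conc / 1000
Substituting: BOD_load = 451.9980 * 3774.9910 / 1000
Result: 1706.2884 kg/day


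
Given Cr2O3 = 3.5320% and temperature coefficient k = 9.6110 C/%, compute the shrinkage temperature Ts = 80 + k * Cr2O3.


Formula: Ts = 80 + k * Cr2O3
Substituting: Ts = 80 + 9.6110 * 3.5320
Result: 113.9461 C


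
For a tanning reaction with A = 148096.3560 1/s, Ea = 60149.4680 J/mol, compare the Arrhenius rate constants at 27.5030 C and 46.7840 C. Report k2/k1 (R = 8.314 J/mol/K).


T1 = 27.5030 + 273.15 = 300.6530 K; T2 = 46.7840 + 273.15 = 319.9340 K
k1 = A * exp(-Ea/(R*T1)) = 148096.3560 * exp(-60149.4680/(8.314*300.6530)) = 5.2476e-06 1/s
k2 = A * exp(-Ea/(R*T2)) = 148096.3560 * exp(-60149.4680/(8.314*319.9340)) = 2.2375e-05 1/s
k2/k1 = 2.2375e-05 / 5.2476e-06 = 4.2639


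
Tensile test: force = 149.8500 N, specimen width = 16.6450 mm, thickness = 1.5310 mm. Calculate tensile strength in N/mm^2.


Formula: TS = force / (width * thickness)
Substituting: TS = 149.8500 / (16.6450 * 1.5310)
Result: 5.8803 N/mm^2


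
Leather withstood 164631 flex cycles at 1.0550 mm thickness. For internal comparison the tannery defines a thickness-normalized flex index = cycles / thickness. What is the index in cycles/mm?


Formula: Index = cycles / thickness
Substituting: Index = 164631 / 1.0550
Result: 156048.3412 cycles/mm


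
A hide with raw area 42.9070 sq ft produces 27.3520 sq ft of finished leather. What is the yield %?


Formula: Yield = finished / raw * 100
Substituting: Yield = 27.3520 / 42.9070 * 100
Result: 63.7472 %


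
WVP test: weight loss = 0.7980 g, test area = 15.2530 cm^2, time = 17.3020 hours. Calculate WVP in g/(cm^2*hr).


Formula: WVP = loss / (area * time)
Substituting: WVP = 0.7980 / (15.2530 * 17.3020)
Result: 0.00302379 g/(cm^2*hr)


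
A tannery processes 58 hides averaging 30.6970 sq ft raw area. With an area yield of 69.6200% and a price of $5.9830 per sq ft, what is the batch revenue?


Raw_total = N * avg_area = 58 * 30.6970 = 1780.4260 sq ft
Finished = Raw_total * yield / 100 = 1780.4260 * 69.6200 / 100 = 1239.5326 sq ft
Value = Finished * price = 1239.5326 * 5.9830 = 7416.1234 $


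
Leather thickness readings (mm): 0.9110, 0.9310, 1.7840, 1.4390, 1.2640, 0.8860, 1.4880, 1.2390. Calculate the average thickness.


Formula: Average = sum / n
Substituting: Average = 9.9420 / 8
Result: 1.2428 mm


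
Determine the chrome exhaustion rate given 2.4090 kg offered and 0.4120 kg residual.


Formula: Uptake = (offered - residual) / offered * 100
Substituting: Uptake = (2.4090 - 0.4120) / 2.4090 * 100
Result: 82.8975 %


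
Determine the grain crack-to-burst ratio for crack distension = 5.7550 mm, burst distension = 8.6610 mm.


Formula: Ratio = crack / burst
Substituting: Ratio = 5.7550 / 8.6610
Result: 0.6645


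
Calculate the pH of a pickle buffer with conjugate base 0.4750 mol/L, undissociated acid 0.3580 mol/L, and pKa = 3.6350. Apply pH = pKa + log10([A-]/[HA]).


ratio = [A-] / [HA] = 0.4750 / 0.3580 = 1.3268
log10(ratio) = 0.1228
pH = pKa + log10(ratio) = 3.6350 + 0.1228 = 3.7578


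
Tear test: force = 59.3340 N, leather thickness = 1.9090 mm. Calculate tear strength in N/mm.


Formula: Tear strength = force / thickness
Substituting: Tear strength = 59.3340 / 1.9090
Result: 31.0812 N/mm


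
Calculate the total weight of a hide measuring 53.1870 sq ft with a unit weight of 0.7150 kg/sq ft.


Formula: Weight = area * weight_per_sqft
Substituting: Weight = 53.1870 * 0.7150
Result: 38.0287 kg


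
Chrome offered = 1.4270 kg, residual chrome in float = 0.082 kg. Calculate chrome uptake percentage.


Formula: Uptake = (offered - residual) / offered * 100
Substituting: Uptake = (1.4270 - 0.082) / 1.4270 * 100
Result: 94.2537 %


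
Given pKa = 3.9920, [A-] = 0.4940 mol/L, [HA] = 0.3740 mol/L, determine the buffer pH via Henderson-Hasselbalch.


ratio = [A-] / [HA] = 0.4940 / 0.3740 = 1.3209
log10(ratio) = 0.1209
pH = pKa + log10(ratio) = 3.9920 + 0.1209 = 4.1129


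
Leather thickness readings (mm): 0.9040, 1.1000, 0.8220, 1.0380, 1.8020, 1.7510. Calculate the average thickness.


Formula: Average = sum / n
Substituting: Average = 7.4170 / 6
Result: 1.2362 mm


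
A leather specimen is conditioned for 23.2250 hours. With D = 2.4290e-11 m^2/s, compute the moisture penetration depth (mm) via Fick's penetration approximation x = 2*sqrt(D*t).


t = 23.2250 hr * 3600 = 83610.0000 s
D * t = 2.4290e-11 * 83610.0000 = 2.0309e-06
x = 2 * sqrt(D*t) = 2 * sqrt(2.0309e-06) = 0.00285018 m = 2.8502 mm


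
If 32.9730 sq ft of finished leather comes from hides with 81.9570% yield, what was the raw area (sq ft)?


Formula: raw = finished * 100 / yield
Substituting: raw = 32.9730 * 100 / 81.9570
Result: 40.2321 sq ft


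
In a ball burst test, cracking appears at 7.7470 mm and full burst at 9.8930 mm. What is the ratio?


Formula: Ratio = crack / burst
Substituting: Ratio = 7.7470 / 9.8930
Result: 0.7831


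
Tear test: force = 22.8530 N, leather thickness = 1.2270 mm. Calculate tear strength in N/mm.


Formula: Tear strength = force / thickness
Substituting: Tear strength = 22.8530 / 1.2270
Result: 18.6251 N/mm


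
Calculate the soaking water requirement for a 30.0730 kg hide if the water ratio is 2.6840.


Formula: Water = hide_weight * ratio
Substituting: Water = 30.0730 * 2.6840
Result: 80.7159 kg


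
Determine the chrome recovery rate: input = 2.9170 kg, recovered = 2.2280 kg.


Formula: Recovery = recovered / input * 100
Substituting: Recovery = 2.2280 / 2.9170 * 100
Result: 76.3798 %


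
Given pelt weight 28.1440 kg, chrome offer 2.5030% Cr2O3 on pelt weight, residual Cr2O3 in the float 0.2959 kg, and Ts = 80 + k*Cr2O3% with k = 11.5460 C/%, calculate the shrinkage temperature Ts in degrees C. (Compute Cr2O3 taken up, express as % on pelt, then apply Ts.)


Offered = pelt * offer_pct / 100 = 28.1440 * 2.5030 / 100 = 0.7044 kg
Uptake = offered - residual = 0.7044 - 0.2959 = 0.4085 kg
Cr2O3% on pelt = uptake / pelt * 100 = 0.4085 / 28.1440 * 100 = 1.4516 %
Ts = 80 + k * Cr2O3% = 80 + 11.5460 * 1.4516 = 96.7604 C


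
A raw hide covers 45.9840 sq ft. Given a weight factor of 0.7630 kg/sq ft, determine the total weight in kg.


Formula: Weight = area * weight_per_sqft
Substituting: Weight = 45.9840 * 0.7630
Result: 35.0858 kg


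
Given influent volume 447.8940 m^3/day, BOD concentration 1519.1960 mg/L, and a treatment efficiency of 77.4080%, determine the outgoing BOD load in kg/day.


Load_in = volume * conc / 1000 = 447.8940 * 1519.1960 / 1000 = 680.4388 kg/day
Removed = Load_in * eff / 100 = 680.4388 * 77.4080 / 100 = 526.7140 kg/day
Load_out = Load_in - Removed = 680.4388 - 526.7140 = 153.7247 kg/day


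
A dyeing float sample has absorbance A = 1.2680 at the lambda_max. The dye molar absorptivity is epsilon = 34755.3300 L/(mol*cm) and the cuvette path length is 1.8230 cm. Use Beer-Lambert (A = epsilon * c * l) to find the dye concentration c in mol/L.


Formula: c = A / (epsilon * l)
Substituting: c = 1.2680 / (34755.3300 * 1.8230)
Result: 2.0013e-05 mol/L


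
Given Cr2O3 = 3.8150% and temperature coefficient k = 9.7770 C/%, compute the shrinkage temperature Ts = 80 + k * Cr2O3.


Formula: Ts = 80 + k * Cr2O3
Substituting: Ts = 80 + 9.7770 * 3.8150
Result: 117.2993 C


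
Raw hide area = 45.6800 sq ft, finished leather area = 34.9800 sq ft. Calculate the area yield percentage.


Formula: Yield = finished / raw * 100
Substituting: Yield = 34.9800 / 45.6800 * 100
Result: 76.5762 %


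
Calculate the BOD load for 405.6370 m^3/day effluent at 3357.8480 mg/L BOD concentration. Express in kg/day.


Formula: BOD_load = volume * conc / 1000
Substituting: BOD_load = 405.6370 * 3357.8480 / 1000
Result: 1362.0674 kg/day


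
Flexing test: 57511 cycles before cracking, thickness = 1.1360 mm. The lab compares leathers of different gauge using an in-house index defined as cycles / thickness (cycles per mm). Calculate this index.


Formula: Index = cycles / thickness
Substituting: Index = 57511 / 1.1360
Result: 50625.8803 cycles/mm


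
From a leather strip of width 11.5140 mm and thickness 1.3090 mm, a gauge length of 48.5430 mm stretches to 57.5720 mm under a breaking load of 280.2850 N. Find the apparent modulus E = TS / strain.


TS = F / (w * t) = 280.2850 / (11.5140 * 1.3090) = 18.5966 N/mm^2
strain = (Lf - L0) / L0 = (57.5720 - 48.5430) / 48.5430 = 0.1860
E = TS / strain = 18.5966 / 0.1860 = 99.9818 N/mm^2


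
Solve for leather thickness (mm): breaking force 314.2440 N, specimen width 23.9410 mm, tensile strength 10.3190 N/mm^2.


Formula: t = F / (TS * w)
Substituting: t = 314.2440 / (10.3190 * 23.9410)
Result: 1.2720 mm


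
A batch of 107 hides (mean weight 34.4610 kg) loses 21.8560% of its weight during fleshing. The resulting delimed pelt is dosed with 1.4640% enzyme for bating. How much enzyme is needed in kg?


Total_raw = N * avg_wt = 107 * 34.4610 = 3687.3270 kg
Substrate = Total_raw * (1 - loss/100) = 3687.3270 * (1 - 21.8560/100) = 2881.4248 kg
Enzyme = Substrate * pct / 100 = 2881.4248 * 1.4640 / 100 = 42.1841 kg


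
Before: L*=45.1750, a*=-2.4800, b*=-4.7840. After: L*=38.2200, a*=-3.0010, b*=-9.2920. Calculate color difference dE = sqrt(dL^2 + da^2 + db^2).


dL = -6.9550, da = -0.5210, db = -4.5080
dE = sqrt((-6.9550)^2 + (-0.5210)^2 + (-4.5080)^2) = 8.3045


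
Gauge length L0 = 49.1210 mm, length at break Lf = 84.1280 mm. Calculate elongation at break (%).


Formula: Elongation = (Lf - L0) / L0 * 100
Substituting: Elongation = (84.1280 - 49.1210) / 49.1210 * 100
Result: 71.2669 %


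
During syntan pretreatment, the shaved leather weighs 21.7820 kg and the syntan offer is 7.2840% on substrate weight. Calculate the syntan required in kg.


Formula: Syntan = substrate * pct / 100
Substituting: Syntan = 21.7820 * 7.2840 / 100
Result: 1.5866 kg


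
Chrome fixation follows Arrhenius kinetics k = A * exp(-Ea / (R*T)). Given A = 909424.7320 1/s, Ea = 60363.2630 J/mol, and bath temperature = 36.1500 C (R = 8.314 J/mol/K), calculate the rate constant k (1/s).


T_K = T_C + 273.15 = 36.1500 + 273.15 = 309.3000 K
exponent = -Ea / (R * T_K) = -60363.2630 / (8.314 * 309.3000) = -23.4738
k = A * exp(exponent) = 909424.7320 * exp(-23.4738) = 5.8109e-05 1/s


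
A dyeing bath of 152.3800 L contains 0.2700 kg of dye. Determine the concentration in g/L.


Formula: Conc = dye_mass(kg) / volume(L) * 1000
Substituting: Conc = 0.2700 / 152.3800 * 1000
Result: 1.7719 g/L


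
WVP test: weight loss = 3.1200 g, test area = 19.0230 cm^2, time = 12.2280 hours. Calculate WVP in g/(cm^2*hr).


Formula: WVP = loss / (area * time)
Substituting: WVP = 3.1200 / (19.0230 * 12.2280)
Result: 0.0134128 g/(cm^2*hr)


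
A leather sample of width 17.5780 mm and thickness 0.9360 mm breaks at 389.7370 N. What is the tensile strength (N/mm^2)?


Formula: TS = force / (width * thickness)
Substituting: TS = 389.7370 / (17.5780 * 0.9360)
Result: 23.6879 N/mm^2


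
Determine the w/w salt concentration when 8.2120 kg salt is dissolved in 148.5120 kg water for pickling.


Formula: Conc = salt / (water + salt) * 100
Substituting: Conc = 8.2120 / (148.5120 + 8.2120) * 100
Result: 5.2398 %


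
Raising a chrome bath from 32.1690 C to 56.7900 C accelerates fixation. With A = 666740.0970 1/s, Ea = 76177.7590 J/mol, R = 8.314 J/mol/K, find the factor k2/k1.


T1 = 32.1690 + 273.15 = 305.3190 K; T2 = 56.7900 + 273.15 = 329.9400 K
k1 = A * exp(-Ea/(R*T1)) = 666740.0970 * exp(-76177.7590/(8.314*305.3190)) = 6.1777e-08 1/s
k2 = A * exp(-Ea/(R*T2)) = 666740.0970 * exp(-76177.7590/(8.314*329.9400)) = 5.7996e-07 1/s
k2/k1 = 5.7996e-07 / 6.1777e-08 = 9.3879


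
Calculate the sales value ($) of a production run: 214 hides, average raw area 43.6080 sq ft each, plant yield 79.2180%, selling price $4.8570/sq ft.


Raw_total = N * avg_area = 214 * 43.6080 = 9332.1120 sq ft
Finished = Raw_total * yield / 100 = 9332.1120 * 79.2180 / 100 = 7392.7125 sq ft
Value = Finished * price = 7392.7125 * 4.8570 = 35906.4045 $


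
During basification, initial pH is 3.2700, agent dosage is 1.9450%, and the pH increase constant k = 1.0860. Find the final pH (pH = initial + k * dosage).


Formula: pH_final = pH_initial + k * base_pct
Substituting: pH_final = 3.2700 + 1.0860 * 1.9450
Result: 5.3823


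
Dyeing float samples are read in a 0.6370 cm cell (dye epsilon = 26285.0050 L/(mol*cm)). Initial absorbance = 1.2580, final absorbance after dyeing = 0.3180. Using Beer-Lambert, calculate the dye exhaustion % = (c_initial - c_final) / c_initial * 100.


c_initial = A_i / (epsilon * l) = 1.2580 / (26285.0050 * 0.6370) = 7.5133e-05 mol/L
c_final = A_f / (epsilon * l) = 0.3180 / (26285.0050 * 0.6370) = 1.8992e-05 mol/L
Exhaustion = (c_initial - c_final) / c_initial * 100 = (7.5133e-05 - 1.8992e-05) / 7.5133e-05 * 100 = 74.7218 %


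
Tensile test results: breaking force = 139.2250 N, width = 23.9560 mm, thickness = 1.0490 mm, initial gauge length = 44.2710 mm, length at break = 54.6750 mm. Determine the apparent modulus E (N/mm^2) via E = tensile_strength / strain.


TS = F / (w * t) = 139.2250 / (23.9560 * 1.0490) = 5.5402 N/mm^2
strain = (Lf - L0) / L0 = (54.6750 - 44.2710) / 44.2710 = 0.2350
E = TS / strain = 5.5402 / 0.2350 = 23.5747 N/mm^2


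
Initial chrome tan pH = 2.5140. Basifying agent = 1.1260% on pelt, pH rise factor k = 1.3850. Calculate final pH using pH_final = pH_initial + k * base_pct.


Formula: pH_final = pH_initial + k * base_pct
Substituting: pH_final = 2.5140 + 1.3850 * 1.1260
Result: 4.0735


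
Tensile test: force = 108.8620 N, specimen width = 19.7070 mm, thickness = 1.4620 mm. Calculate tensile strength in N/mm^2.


Formula: TS = force / (width * thickness)
Substituting: TS = 108.8620 / (19.7070 * 1.4620)
Result: 3.7784 N/mm^2


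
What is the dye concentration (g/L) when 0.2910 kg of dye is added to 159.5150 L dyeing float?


Formula: Conc = dye_mass(kg) / volume(L) * 1000
Substituting: Conc = 0.2910 / 159.5150 * 1000
Result: 1.8243 g/L


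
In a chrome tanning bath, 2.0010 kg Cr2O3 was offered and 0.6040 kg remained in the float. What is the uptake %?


Formula: Uptake = (offered - residual) / offered * 100
Substituting: Uptake = (2.0010 - 0.6040) / 2.0010 * 100
Result: 69.8151 %


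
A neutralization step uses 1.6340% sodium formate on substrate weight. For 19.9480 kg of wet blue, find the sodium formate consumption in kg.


Formula: Neutralizer = substrate * pct / 100
Substituting: Neutralizer = 19.9480 * 1.6340 / 100
Result: 0.3260 kg


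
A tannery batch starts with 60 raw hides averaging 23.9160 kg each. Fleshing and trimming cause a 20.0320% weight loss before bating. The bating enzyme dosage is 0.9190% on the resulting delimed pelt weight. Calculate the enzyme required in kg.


Total_raw = N * avg_wt = 60 * 23.9160 = 1434.9600 kg
Substrate = Total_raw * (1 - loss/100) = 1434.9600 * (1 - 20.0320/100) = 1147.5088 kg
Enzyme = Substrate * pct / 100 = 1147.5088 * 0.9190 / 100 = 10.5456 kg


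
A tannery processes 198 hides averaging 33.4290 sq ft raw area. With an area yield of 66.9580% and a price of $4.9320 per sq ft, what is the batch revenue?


Raw_total = N * avg_area = 198 * 33.4290 = 6618.9420 sq ft
Finished = Raw_total * yield / 100 = 6618.9420 * 66.9580 / 100 = 4431.9112 sq ft
Value = Finished * price = 4431.9112 * 4.9320 = 21858.1860 $


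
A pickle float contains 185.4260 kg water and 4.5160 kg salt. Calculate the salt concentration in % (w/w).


Formula: Conc = salt / (water + salt) * 100
Substituting: Conc = 4.5160 / (185.4260 + 4.5160) * 100
Result: 2.3776 %


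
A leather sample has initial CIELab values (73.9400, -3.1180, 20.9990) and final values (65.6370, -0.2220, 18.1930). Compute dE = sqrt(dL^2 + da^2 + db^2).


dL = -8.3030, da = 2.8960, db = -2.8060
dE = sqrt((-8.3030)^2 + 2.8960^2 + (-2.8060)^2) = 9.2304


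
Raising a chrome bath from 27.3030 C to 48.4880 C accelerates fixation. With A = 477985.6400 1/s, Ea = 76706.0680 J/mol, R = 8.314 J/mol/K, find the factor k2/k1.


T1 = 27.3030 + 273.15 = 300.4530 K; T2 = 48.4880 + 273.15 = 321.6380 K
k1 = A * exp(-Ea/(R*T1)) = 477985.6400 * exp(-76706.0680/(8.314*300.4530)) = 2.2047e-08 1/s
k2 = A * exp(-Ea/(R*T2)) = 477985.6400 * exp(-76706.0680/(8.314*321.6380)) = 1.6663e-07 1/s
k2/k1 = 1.6663e-07 / 2.2047e-08 = 7.5577


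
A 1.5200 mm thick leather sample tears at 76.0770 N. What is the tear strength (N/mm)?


Formula: Tear strength = force / thickness
Substituting: Tear strength = 76.0770 / 1.5200
Result: 50.0507 N/mm


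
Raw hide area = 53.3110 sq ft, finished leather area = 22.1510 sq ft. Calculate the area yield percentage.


Formula: Yield = finished / raw * 100
Substituting: Yield = 22.1510 / 53.3110 * 100
Result: 41.5505 %


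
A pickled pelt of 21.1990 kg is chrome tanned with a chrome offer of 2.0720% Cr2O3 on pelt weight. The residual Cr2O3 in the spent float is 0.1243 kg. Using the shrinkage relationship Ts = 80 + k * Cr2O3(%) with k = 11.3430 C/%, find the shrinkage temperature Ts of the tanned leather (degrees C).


Offered = pelt * offer_pct / 100 = 21.1990 * 2.0720 / 100 = 0.4392 kg
Uptake = offered - residual = 0.4392 - 0.1243 = 0.3149 kg
Cr2O3% on pelt = uptake / pelt * 100 = 0.3149 / 21.1990 * 100 = 1.4857 %
Ts = 80 + k * Cr2O3% = 80 + 11.3430 * 1.4857 = 96.8517 C


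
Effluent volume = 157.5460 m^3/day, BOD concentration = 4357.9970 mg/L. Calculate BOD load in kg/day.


Formula: BOD_load = volume * conc / 1000
Substituting: BOD_load = 157.5460 * 4357.9970 / 1000
Result: 686.5850 kg/day


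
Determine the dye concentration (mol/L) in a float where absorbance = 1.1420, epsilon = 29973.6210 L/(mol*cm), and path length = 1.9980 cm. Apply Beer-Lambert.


Formula: c = A / (epsilon * l)
Substituting: c = 1.1420 / (29973.6210 * 1.9980)
Result: 1.9069e-05 mol/L


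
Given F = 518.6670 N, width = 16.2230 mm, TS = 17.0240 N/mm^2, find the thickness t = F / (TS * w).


Formula: t = F / (TS * w)
Substituting: t = 518.6670 / (17.0240 * 16.2230)
Result: 1.8780 mm


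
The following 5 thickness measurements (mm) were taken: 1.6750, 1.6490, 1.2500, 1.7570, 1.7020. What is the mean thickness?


Formula: Average = sum / n
Substituting: Average = 8.0330 / 5
Result: 1.6066 mm


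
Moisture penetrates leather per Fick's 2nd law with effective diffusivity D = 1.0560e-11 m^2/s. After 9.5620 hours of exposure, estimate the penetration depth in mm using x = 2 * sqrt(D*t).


t = 9.5620 hr * 3600 = 34423.2000 s
D * t = 1.0560e-11 * 34423.2000 = 3.6351e-07
x = 2 * sqrt(D*t) = 2 * sqrt(3.6351e-07) = 0.00120583 m = 1.2058 mm


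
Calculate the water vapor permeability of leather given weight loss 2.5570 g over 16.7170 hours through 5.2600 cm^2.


Formula: WVP = loss / (area * time)
Substituting: WVP = 2.5570 / (5.2600 * 16.7170)
Result: 0.0290795 g/(cm^2*hr)


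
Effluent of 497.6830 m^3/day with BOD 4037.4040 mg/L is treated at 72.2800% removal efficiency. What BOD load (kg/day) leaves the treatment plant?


Load_in = volume * conc / 1000 = 497.6830 * 4037.4040 / 1000 = 2009.3473 kg/day
Removed = Load_in * eff / 100 = 2009.3473 * 72.2800 / 100 = 1452.3563 kg/day
Load_out = Load_in - Removed = 2009.3473 - 1452.3563 = 556.9911 kg/day


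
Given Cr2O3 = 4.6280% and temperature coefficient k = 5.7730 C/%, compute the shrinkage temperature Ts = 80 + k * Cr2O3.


Formula: Ts = 80 + k * Cr2O3
Substituting: Ts = 80 + 5.7730 * 4.6280
Result: 106.7174 C


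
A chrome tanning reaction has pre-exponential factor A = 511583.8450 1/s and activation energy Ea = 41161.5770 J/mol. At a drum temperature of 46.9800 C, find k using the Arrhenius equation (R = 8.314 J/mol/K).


T_K = T_C + 273.15 = 46.9800 + 273.15 = 320.1300 K
exponent = -Ea / (R * T_K) = -41161.5770 / (8.314 * 320.1300) = -15.4652
k = A * exp(exponent) = 511583.8450 * exp(-15.4652) = 0.0982799 1/s


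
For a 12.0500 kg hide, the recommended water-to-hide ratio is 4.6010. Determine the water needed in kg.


Formula: Water = hide_weight * ratio
Substituting: Water = 12.0500 * 4.6010
Result: 55.4421 kg
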